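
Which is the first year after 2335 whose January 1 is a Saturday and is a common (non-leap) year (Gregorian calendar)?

2338

Jan 1 advances by 2 weekdays after a leap year and by 1 after a common year.
2335: Jan 1 is Tuesday.
2336: Wednesday (leap)
2337: Friday
2338: Saturday
2338 begins on a Saturday and is a common year.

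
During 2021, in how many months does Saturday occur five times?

A month of length L has five Saturdays iff its first Saturday is on day ≤ L−28 (so day 1–3 in a 31-day month, 1–2 in a 30-day month, day 1 in a leap February).
Checking each month of 2021: Jan starts Fri (31d) ✓; Feb starts Mon (28d); Mar starts Mon (31d); Apr starts Thu (30d); May starts Sat (31d) ✓; Jun starts Tue (30d); Jul starts Thu (31d) ✓; Aug starts Sun (31d); Sep starts Wed (30d); Oct starts Fri (31d) ✓; Nov starts Mon (30d); Dec starts Wed (31d).
Five-Saturday months: January, May, July, October → 4.

4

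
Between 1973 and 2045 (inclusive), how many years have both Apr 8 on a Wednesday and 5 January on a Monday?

Check each year's weekday for Apr 8 and 5 January:
  1973: Sun/Fri  1974: Mon/Sat  1975: Tue/Sun  1976: Thu/Mon  1977: Fri/Wed  1978: Sat/Thu  1979: Sun/Fri  1980: Tue/Sat  1981: Wed/Mon ✓  1982: Thu/Tue  1983: Fri/Wed  1984: Sun/Thu  1985: Mon/Sat  1986: Tue/Sun  …(45 more)…  2032: Thu/Mon  2033: Fri/Wed  2034: Sat/Thu  2035: Sun/Fri  2036: Tue/Sat  2037: Wed/Mon ✓  2038: Thu/Tue  2039: Fri/Wed  2040: Sun/Thu  2041: Mon/Sat  2042: Tue/Sun  2043: Wed/Mon ✓  2044: Fri/Tue  2045: Sat/Thu
Both conditions hold in: 1981, 1987, 1998, 2009, 2015, 2026, 2037, 2043 — 8.

8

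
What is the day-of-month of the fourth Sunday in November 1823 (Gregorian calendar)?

23

November 1, 1823 is a Saturday, so the first Sunday is the 2nd.
The fourth Sunday is 2 + 21 = 23.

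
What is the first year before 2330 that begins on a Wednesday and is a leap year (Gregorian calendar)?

Jan 1 advances by 2 weekdays after a leap year and by 1 after a common year.
2330: Jan 1 is Wednesday.
2329: Tuesday
2328: Sunday (leap)
2327: Saturday
2326: Friday
2325: Thursday
2324: Tuesday (leap)
2323: Monday
2322: Sunday
2321: Saturday
2320: Thursday (leap)
2319: Wednesday
2318: Tuesday
2317: Monday
2316: Saturday (leap)
2315: Friday
2314: Thursday
2313: Wednesday
2312: Monday (leap)
2311: Sunday
2310: Saturday
2309: Friday
2308: Wednesday (leap)
2308 begins on a Wednesday and is a leap year.

2308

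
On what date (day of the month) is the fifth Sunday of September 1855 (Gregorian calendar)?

September 1, 1855 is a Saturday, so the first Sunday is the 2nd.
The fifth Sunday is 2 + 28 = 30.

30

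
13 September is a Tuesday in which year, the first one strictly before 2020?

2016

From one year to the next, a fixed date's weekday advances by 1, or by 2 when a Feb 29 lies between the two dates.
2020: September 13 is Sunday.
2019: Friday (−2)
2018: Thursday (−1)
2017: Wednesday (−1)
2016: Tuesday (−1)
13 September falls on a Tuesday in 2016.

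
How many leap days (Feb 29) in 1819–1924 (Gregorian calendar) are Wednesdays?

Leap years in 1819–1924: 26 of them.
Feb 29 weekday advances by 5 (mod 7) from one leap year to the next four years later (or differs when a century non-leap intervenes).
Leap-day weekdays: 1820:Tue 1824:Sun 1828:Fri 1832:Wed✓ 1836:Mon 1840:Sat 1844:Thu 1848:Tue 1852:Sun 1856:Fri 1860:Wed✓ 1864:Mon 1868:Sat 1872:Thu 1876:Tue 1880:Sun 1884:Fri 1888:Wed✓ 1892:Mon 1896:Sat 1904:Mon 1908:Sat 1912:Thu 1916:Tue 1920:Sun 1924:Fri
Wednesday: 1832, 1860, 1888 → 3.

3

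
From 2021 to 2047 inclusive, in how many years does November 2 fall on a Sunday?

4

Track November 2's weekday year by year (advancing +1, or +2 across a Feb 29):
  2021: Tue  2022: Wed (+1)  2023: Thu (+1)  2024: Sat (+2)  2025: Sun (+1) ✓
  2026: Mon (+1)  2027: Tue (+1)  2028: Thu (+2)  2029: Fri (+1)  2030: Sat (+1)
  2031: Sun (+1) ✓  2032: Tue (+2)  2033: Wed (+1)  2034: Thu (+1)  2035: Fri (+1)
  2036: Sun (+2) ✓  2037: Mon (+1)  2038: Tue (+1)  2039: Wed (+1)  2040: Fri (+2)
  2041: Sat (+1)  2042: Sun (+1) ✓  2043: Mon (+1)  2044: Wed (+2)  2045: Thu (+1)
  2046: Fri (+1)  2047: Sat (+1)
Sunday years: 2025, 2031, 2036, 2042 — 4 in total.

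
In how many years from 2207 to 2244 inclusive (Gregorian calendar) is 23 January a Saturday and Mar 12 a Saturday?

2

Check each year's weekday for 23 January and Mar 12:
  2207: Fri/Thu  2208: Sat/Sat ✓  2209: Mon/Sun  2210: Tue/Mon  2211: Wed/Tue  2212: Thu/Thu  2213: Sat/Fri  2214: Sun/Sat  2215: Mon/Sun  2216: Tue/Tue  2217: Thu/Wed  2218: Fri/Thu  2219: Sat/Fri  2220: Sun/Sun  …(10 more)…  2231: Sun/Sat  2232: Mon/Mon  2233: Wed/Tue  2234: Thu/Wed  2235: Fri/Thu  2236: Sat/Sat ✓  2237: Mon/Sun  2238: Tue/Mon  2239: Wed/Tue  2240: Thu/Thu  2241: Sat/Fri  2242: Sun/Sat  2243: Mon/Sun  2244: Tue/Tue
Both conditions hold in: 2208, 2236 — 2.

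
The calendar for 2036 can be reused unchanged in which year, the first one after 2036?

2064

Two years share a calendar iff Jan 1 falls on the same weekday and both are leap or both are common. 2036: Jan 1 is Tuesday, leap year.
2037: Jan 1 Thursday, common
2038: Jan 1 Friday, common
2039: Jan 1 Saturday, common
2040: Jan 1 Sunday, leap
2041: Jan 1 Tuesday, common
2042: Jan 1 Wednesday, common
2043: Jan 1 Thursday, common
2044: Jan 1 Friday, leap
2045: Jan 1 Sunday, common
2046: Jan 1 Monday, common
2047: Jan 1 Tuesday, common
2048: Jan 1 Wednesday, leap
2049: Jan 1 Friday, common
2050: Jan 1 Saturday, common
2051: Jan 1 Sunday, common
2052: Jan 1 Monday, leap
2053: Jan 1 Wednesday, common
2054: Jan 1 Thursday, common
2055: Jan 1 Friday, common
2056: Jan 1 Saturday, leap
2057: Jan 1 Monday, common
2058: Jan 1 Tuesday, common
2059: Jan 1 Wednesday, common
2060: Jan 1 Thursday, leap
2061: Jan 1 Saturday, common
2062: Jan 1 Sunday, common
2063: Jan 1 Monday, common
2064: Jan 1 Tuesday, leap
2064 matches on both conditions.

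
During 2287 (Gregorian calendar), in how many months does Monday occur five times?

4

A month of length L has five Mondays iff its first Monday is on day ≤ L−28 (so day 1–3 in a 31-day month, 1–2 in a 30-day month, day 1 in a leap February).
Checking each month of 2287: Jan starts Sat (31d) ✓; Feb starts Tue (28d); Mar starts Tue (31d); Apr starts Fri (30d); May starts Sun (31d) ✓; Jun starts Wed (30d); Jul starts Fri (31d); Aug starts Mon (31d) ✓; Sep starts Thu (30d); Oct starts Sat (31d) ✓; Nov starts Tue (30d); Dec starts Thu (31d).
Five-Monday months: January, May, August, October → 4.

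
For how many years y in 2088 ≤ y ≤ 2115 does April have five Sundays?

April has 30 days; it has five Sundays when Sunday falls among the first (month-length − 28) days — i.e. when April 1 is one of Sunday/Saturday.
April 1 by year: 2088:Thu 2089:Fri 2090:Sat✓ 2091:Sun✓ 2092:Tue 2093:Wed 2094:Thu 2095:Fri 2096:Sun✓ 2097:Mon 2098:Tue 2099:Wed 2100:Thu 2101:Fri 2102:Sat✓ 2103:Sun✓ 2104:Tue 2105:Wed 2106:Thu 2107:Fri 2108:Sun✓ 2109:Mon 2110:Tue 2111:Wed 2112:Fri 2113:Sat✓ 2114:Sun✓ 2115:Mon
Years with five Sundays: 2090, 2091, 2096, 2102, 2103, 2108, 2113, 2114 → 8.

8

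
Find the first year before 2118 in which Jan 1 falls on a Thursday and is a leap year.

Jan 1 advances by 2 weekdays after a leap year and by 1 after a common year.
2118: Jan 1 is Saturday.
2117: Friday
2116: Wednesday (leap)
2115: Tuesday
2114: Monday
2113: Sunday
2112: Friday (leap)
2111: Thursday
2110: Wednesday
2109: Tuesday
2108: Sunday (leap)
2107: Saturday
2106: Friday
2105: Thursday
2104: Tuesday (leap)
2103: Monday
2102: Sunday
2101: Saturday
2100: Friday
2099: Thursday
2098: Wednesday
2097: Tuesday
2096: Sunday (leap)
2095: Saturday
2094: Friday
2093: Thursday
2092: Tuesday (leap)
2091: Monday
2090: Sunday
2089: Saturday
2088: Thursday (leap)
2088 begins on a Thursday and is a leap year.

2088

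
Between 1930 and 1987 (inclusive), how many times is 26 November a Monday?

8

Track 26 November's weekday year by year (advancing +1, or +2 across a Feb 29):
  1930: Wed  1931: Thu (+1)  1932: Sat (+2)  1933: Sun (+1)  1934: Mon (+1) ✓
  1935: Tue (+1)  1936: Thu (+2)  1937: Fri (+1)  1938: Sat (+1)  1939: Sun (+1)
  1940: Tue (+2)  1941: Wed (+1)  1942: Thu (+1)  1943: Fri (+1)  … (30 more years) …
  1974: Tue (+1)  1975: Wed (+1)  1976: Fri (+2)  1977: Sat (+1)  1978: Sun (+1)
  1979: Mon (+1) ✓  1980: Wed (+2)  1981: Thu (+1)  1982: Fri (+1)  1983: Sat (+1)
  1984: Mon (+2) ✓  1985: Tue (+1)  1986: Wed (+1)  1987: Thu (+1)
Monday years: 1934, 1945, 1951, 1956, 1962, 1973, 1979, 1984 — 8 in total.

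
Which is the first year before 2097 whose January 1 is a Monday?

2091

Jan 1 advances by 2 weekdays after a leap year and by 1 after a common year.
2097: Jan 1 is Tuesday.
2096: Sunday (leap)
2095: Saturday
2094: Friday
2093: Thursday
2092: Tuesday (leap)
2091: Monday
2091 begins on a Monday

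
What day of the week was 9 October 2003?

Thursday

January 1, 2003 is a Wednesday.
October 9 is day 282 of the year, i.e. 281 days after Jan 1.
281 mod 7 = 1, so advance 1 weekday from Wednesday: Thursday.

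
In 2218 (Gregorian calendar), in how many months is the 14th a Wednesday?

Check the 14th of each month of 2218: Jan 14: Wed, Feb 14: Sat, Mar 14: Sat, Apr 14: Tue, May 14: Thu, Jun 14: Sun, Jul 14: Tue, Aug 14: Fri, Sep 14: Mon, Oct 14: Wed, Nov 14: Sat, Dec 14: Mon.
Wednesday occurs in January, October — 2 months.

2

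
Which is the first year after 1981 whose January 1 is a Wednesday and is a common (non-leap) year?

Jan 1 advances by 2 weekdays after a leap year and by 1 after a common year.
1981: Jan 1 is Thursday.
1982: Friday
1983: Saturday
1984: Sunday (leap)
1985: Tuesday
1986: Wednesday
1986 begins on a Wednesday and is a common year.

1986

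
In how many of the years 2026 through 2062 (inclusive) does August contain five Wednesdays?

August has 31 days; it has five Wednesdays when Wednesday falls among the first (month-length − 28) days — i.e. when August 1 is one of Wednesday/Tuesday/Monday.
August 1 by year: 2026:Sat 2027:Sun 2028:Tue✓ 2029:Wed✓ 2030:Thu 2031:Fri 2032:Sun 2033:Mon✓ 2034:Tue✓ 2035:Wed✓ 2036:Fri 2037:Sat 2038:Sun 2039:Mon✓ 2040:Wed✓ …(7 more)… 2048:Sat 2049:Sun 2050:Mon✓ 2051:Tue✓ 2052:Thu 2053:Fri 2054:Sat 2055:Sun 2056:Tue✓ 2057:Wed✓ 2058:Thu 2059:Fri 2060:Sun 2061:Mon✓ 2062:Tue✓
Years with five Wednesdays: 2028, 2029, 2033, 2034, 2035, 2039, 2040, 2044, 2045, 2046, 2050, 2051, 2056, 2057, 2061, 2062 → 16.

16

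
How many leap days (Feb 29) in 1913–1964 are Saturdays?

Leap years in 1913–1964: 13 of them.
Feb 29 weekday advances by 5 (mod 7) from one leap year to the next four years later (or differs when a century non-leap intervenes).
Leap-day weekdays: 1916:Tue 1920:Sun 1924:Fri 1928:Wed 1932:Mon 1936:Sat✓ 1940:Thu 1944:Tue 1948:Sun 1952:Fri 1956:Wed 1960:Mon 1964:Sat✓
Saturday: 1936, 1964 → 2.

2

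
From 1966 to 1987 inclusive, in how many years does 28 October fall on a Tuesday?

Track 28 October's weekday year by year (advancing +1, or +2 across a Feb 29):
  1966: Fri  1967: Sat (+1)  1968: Mon (+2)  1969: Tue (+1) ✓  1970: Wed (+1)
  1971: Thu (+1)  1972: Sat (+2)  1973: Sun (+1)  1974: Mon (+1)  1975: Tue (+1) ✓
  1976: Thu (+2)  1977: Fri (+1)  1978: Sat (+1)  1979: Sun (+1)  1980: Tue (+2) ✓
  1981: Wed (+1)  1982: Thu (+1)  1983: Fri (+1)  1984: Sun (+2)  1985: Mon (+1)
  1986: Tue (+1) ✓  1987: Wed (+1)
Tuesday years: 1969, 1975, 1980, 1986 — 4 in total.

4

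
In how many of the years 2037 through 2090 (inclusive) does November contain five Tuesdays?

16

November has 30 days; it has five Tuesdays when Tuesday falls among the first (month-length − 28) days — i.e. when November 1 is one of Tuesday/Monday.
November 1 by year: 2037:Sun 2038:Mon✓ 2039:Tue✓ 2040:Thu 2041:Fri 2042:Sat 2043:Sun 2044:Tue✓ 2045:Wed 2046:Thu 2047:Fri 2048:Sun 2049:Mon✓ 2050:Tue✓ 2051:Wed …(24 more)… 2076:Sun 2077:Mon✓ 2078:Tue✓ 2079:Wed 2080:Fri 2081:Sat 2082:Sun 2083:Mon✓ 2084:Wed 2085:Thu 2086:Fri 2087:Sat 2088:Mon✓ 2089:Tue✓ 2090:Wed
Years with five Tuesdays: 2038, 2039, 2044, 2049, 2050, 2055, 2060, 2061, 2066, 2067, 2072, 2077, 2078, 2083, 2088, 2089 → 16.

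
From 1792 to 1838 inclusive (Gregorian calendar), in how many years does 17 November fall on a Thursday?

7

Track 17 November's weekday year by year (advancing +1, or +2 across a Feb 29):
  1792: Sat  1793: Sun (+1)  1794: Mon (+1)  1795: Tue (+1)  1796: Thu (+2) ✓
  1797: Fri (+1)  1798: Sat (+1)  1799: Sun (+1)  1800: Mon (+1)  1801: Tue (+1)
  1802: Wed (+1)  1803: Thu (+1) ✓  1804: Sat (+2)  1805: Sun (+1)  … (19 more years) …
  1825: Thu (+1) ✓  1826: Fri (+1)  1827: Sat (+1)  1828: Mon (+2)  1829: Tue (+1)
  1830: Wed (+1)  1831: Thu (+1) ✓  1832: Sat (+2)  1833: Sun (+1)  1834: Mon (+1)
  1835: Tue (+1)  1836: Thu (+2) ✓  1837: Fri (+1)  1838: Sat (+1)
Thursday years: 1796, 1803, 1808, 1814, 1825, 1831, 1836 — 7 in total.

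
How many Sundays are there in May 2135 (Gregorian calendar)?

May 2135 has 31 days and begins on Sunday.
The first Sunday is May 1.
Sundays fall on 1, 8, 15, 22, 29 — that's 5.

5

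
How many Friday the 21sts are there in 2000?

3

Check the 21st of each month of 2000: Jan 21: Fri, Feb 21: Mon, Mar 21: Tue, Apr 21: Fri, May 21: Sun, Jun 21: Wed, Jul 21: Fri, Aug 21: Mon, Sep 21: Thu, Oct 21: Sat, Nov 21: Tue, Dec 21: Thu.
Friday occurs in January, April, July — 3 months.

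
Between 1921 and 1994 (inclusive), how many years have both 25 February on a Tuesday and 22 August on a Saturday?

3

Check each year's weekday for 25 February and 22 August:
  1921: Fri/Mon  1922: Sat/Tue  1923: Sun/Wed  1924: Mon/Fri  1925: Wed/Sat  1926: Thu/Sun  1927: Fri/Mon  1928: Sat/Wed  1929: Mon/Thu  1930: Tue/Fri  1931: Wed/Sat  1932: Thu/Mon  1933: Sat/Tue  1934: Sun/Wed  …(46 more)…  1981: Wed/Sat  1982: Thu/Sun  1983: Fri/Mon  1984: Sat/Wed  1985: Mon/Thu  1986: Tue/Fri  1987: Wed/Sat  1988: Thu/Mon  1989: Sat/Tue  1990: Sun/Wed  1991: Mon/Thu  1992: Tue/Sat ✓  1993: Thu/Sun  1994: Fri/Mon
Both conditions hold in: 1936, 1964, 1992 — 3.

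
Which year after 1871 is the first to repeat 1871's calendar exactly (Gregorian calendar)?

1882

Two years share a calendar iff Jan 1 falls on the same weekday and both are leap or both are common. 1871: Jan 1 is Sunday, common year.
1872: Jan 1 Monday, leap
1873: Jan 1 Wednesday, common
1874: Jan 1 Thursday, common
1875: Jan 1 Friday, common
1876: Jan 1 Saturday, leap
1877: Jan 1 Monday, common
1878: Jan 1 Tuesday, common
1879: Jan 1 Wednesday, common
1880: Jan 1 Thursday, leap
1881: Jan 1 Saturday, common
1882: Jan 1 Sunday, common
1882 matches on both conditions.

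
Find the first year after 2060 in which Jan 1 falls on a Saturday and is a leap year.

Jan 1 advances by 2 weekdays after a leap year and by 1 after a common year.
2060: Jan 1 is Thursday (leap).
2061: Saturday
2062: Sunday
2063: Monday
2064: Tuesday (leap)
2065: Thursday
2066: Friday
2067: Saturday
2068: Sunday (leap)
2069: Tuesday
2070: Wednesday
2071: Thursday
2072: Friday (leap)
2073: Sunday
2074: Monday
2075: Tuesday
2076: Wednesday (leap)
2077: Friday
2078: Saturday
2079: Sunday
2080: Monday (leap)
2081: Wednesday
2082: Thursday
2083: Friday
2084: Saturday (leap)
2084 begins on a Saturday and is a leap year.

2084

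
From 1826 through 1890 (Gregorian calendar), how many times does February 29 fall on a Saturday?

2

Leap years in 1826–1890: 16 of them.
Feb 29 weekday advances by 5 (mod 7) from one leap year to the next four years later (or differs when a century non-leap intervenes).
Leap-day weekdays: 1828:Fri 1832:Wed 1836:Mon 1840:Sat✓ 1844:Thu 1848:Tue 1852:Sun 1856:Fri 1860:Wed 1864:Mon 1868:Sat✓ 1872:Thu 1876:Tue 1880:Sun 1884:Fri 1888:Wed
Saturday: 1840, 1868 → 2.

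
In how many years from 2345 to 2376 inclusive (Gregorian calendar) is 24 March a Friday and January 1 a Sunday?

Check each year's weekday for 24 March and January 1:
  2345: Sat/Mon  2346: Sun/Tue  2347: Mon/Wed  2348: Wed/Thu  2349: Thu/Sat  2350: Fri/Sun ✓  2351: Sat/Mon  2352: Mon/Tue  2353: Tue/Thu  2354: Wed/Fri  2355: Thu/Sat  2356: Sat/Sun  2357: Sun/Tue  2358: Mon/Wed  …(4 more)…  2363: Sun/Tue  2364: Tue/Wed  2365: Wed/Fri  2366: Thu/Sat  2367: Fri/Sun ✓  2368: Sun/Mon  2369: Mon/Wed  2370: Tue/Thu  2371: Wed/Fri  2372: Fri/Sat  2373: Sat/Mon  2374: Sun/Tue  2375: Mon/Wed  2376: Wed/Thu
Both conditions hold in: 2350, 2361, 2367 — 3.

3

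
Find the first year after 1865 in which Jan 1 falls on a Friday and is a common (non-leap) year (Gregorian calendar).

1869

Jan 1 advances by 2 weekdays after a leap year and by 1 after a common year.
1865: Jan 1 is Sunday.
1866: Monday
1867: Tuesday
1868: Wednesday (leap)
1869: Friday
1869 begins on a Friday and is a common year.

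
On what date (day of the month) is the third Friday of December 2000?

December 1, 2000 is a Friday, so the first Friday is the 1st.
The third Friday is 1 + 14 = 15.

15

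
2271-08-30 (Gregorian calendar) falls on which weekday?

January 1, 2271 is a Sunday.
August 30 is day 242 of the year, i.e. 241 days after Jan 1.
241 mod 7 = 3, so advance 3 weekdays from Sunday: Wednesday.

Wednesday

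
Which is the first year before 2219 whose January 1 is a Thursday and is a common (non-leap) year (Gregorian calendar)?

2218

Jan 1 advances by 2 weekdays after a leap year and by 1 after a common year.
2219: Jan 1 is Friday.
2218: Thursday
2218 begins on a Thursday and is a common year.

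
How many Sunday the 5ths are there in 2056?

Check the 5th of each month of 2056: Jan 5: Wed, Feb 5: Sat, Mar 5: Sun, Apr 5: Wed, May 5: Fri, Jun 5: Mon, Jul 5: Wed, Aug 5: Sat, Sep 5: Tue, Oct 5: Thu, Nov 5: Sun, Dec 5: Tue.
Sunday occurs in March, November — 2 months.

2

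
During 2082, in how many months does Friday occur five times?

A month of length L has five Fridays iff its first Friday is on day ≤ L−28 (so day 1–3 in a 31-day month, 1–2 in a 30-day month, day 1 in a leap February).
Checking each month of 2082: Jan starts Thu (31d) ✓; Feb starts Sun (28d); Mar starts Sun (31d); Apr starts Wed (30d); May starts Fri (31d) ✓; Jun starts Mon (30d); Jul starts Wed (31d) ✓; Aug starts Sat (31d); Sep starts Tue (30d); Oct starts Thu (31d) ✓; Nov starts Sun (30d); Dec starts Tue (31d).
Five-Friday months: January, May, July, October → 4.

4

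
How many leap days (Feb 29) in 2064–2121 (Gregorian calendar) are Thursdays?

2

Leap years in 2064–2121: 14 of them.
Feb 29 weekday advances by 5 (mod 7) from one leap year to the next four years later (or differs when a century non-leap intervenes).
Leap-day weekdays: 2064:Fri 2068:Wed 2072:Mon 2076:Sat 2080:Thu✓ 2084:Tue 2088:Sun 2092:Fri 2096:Wed 2104:Fri 2108:Wed 2112:Mon 2116:Sat 2120:Thu✓
Thursday: 2080, 2120 → 2.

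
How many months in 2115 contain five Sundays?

A month of length L has five Sundays iff its first Sunday is on day ≤ L−28 (so day 1–3 in a 31-day month, 1–2 in a 30-day month, day 1 in a leap February).
Checking each month of 2115: Jan starts Tue (31d); Feb starts Fri (28d); Mar starts Fri (31d) ✓; Apr starts Mon (30d); May starts Wed (31d); Jun starts Sat (30d) ✓; Jul starts Mon (31d); Aug starts Thu (31d); Sep starts Sun (30d) ✓; Oct starts Tue (31d); Nov starts Fri (30d); Dec starts Sun (31d) ✓.
Five-Sunday months: March, June, September, December → 4.

4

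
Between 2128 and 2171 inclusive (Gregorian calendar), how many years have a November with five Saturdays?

November has 30 days; it has five Saturdays when Saturday falls among the first (month-length − 28) days — i.e. when November 1 is one of Saturday/Friday.
November 1 by year: 2128:Mon 2129:Tue 2130:Wed 2131:Thu 2132:Sat✓ 2133:Sun 2134:Mon 2135:Tue 2136:Thu 2137:Fri✓ 2138:Sat✓ 2139:Sun 2140:Tue 2141:Wed 2142:Thu …(14 more)… 2157:Tue 2158:Wed 2159:Thu 2160:Sat✓ 2161:Sun 2162:Mon 2163:Tue 2164:Thu 2165:Fri✓ 2166:Sat✓ 2167:Sun 2168:Tue 2169:Wed 2170:Thu 2171:Fri✓
Years with five Saturdays: 2132, 2137, 2138, 2143, 2148, 2149, 2154, 2155, 2160, 2165, 2166, 2171 → 12.

12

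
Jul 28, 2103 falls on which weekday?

January 1, 2103 is a Monday.
July 28 is day 209 of the year, i.e. 208 days after Jan 1.
208 mod 7 = 5, so advance 5 weekdays from Monday: Saturday.

Saturday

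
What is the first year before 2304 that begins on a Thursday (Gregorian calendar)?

2303

Jan 1 advances by 2 weekdays after a leap year and by 1 after a common year.
2304: Jan 1 is Friday (leap).
2303: Thursday
2303 begins on a Thursday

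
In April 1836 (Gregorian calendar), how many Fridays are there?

April 1836 has 30 days and begins on Friday.
The first Friday is April 1.
Fridays fall on 1, 8, 15, 22, 29 — that's 5.

5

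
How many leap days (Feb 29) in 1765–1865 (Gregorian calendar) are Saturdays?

Leap years in 1765–1865: 24 of them.
Feb 29 weekday advances by 5 (mod 7) from one leap year to the next four years later (or differs when a century non-leap intervenes).
Leap-day weekdays: 1768:Mon 1772:Sat✓ 1776:Thu 1780:Tue 1784:Sun 1788:Fri 1792:Wed 1796:Mon 1804:Wed 1808:Mon 1812:Sat✓ 1816:Thu 1820:Tue 1824:Sun 1828:Fri 1832:Wed 1836:Mon 1840:Sat✓ 1844:Thu 1848:Tue 1852:Sun 1856:Fri 1860:Wed 1864:Mon
Saturday: 1772, 1812, 1840 → 3.

3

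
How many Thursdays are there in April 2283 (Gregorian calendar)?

4

April 2283 has 30 days and begins on Sunday.
The first Thursday is April 5.
Thursdays fall on 5, 12, 19, 26 — that's 4.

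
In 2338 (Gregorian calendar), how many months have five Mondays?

4

A month of length L has five Mondays iff its first Monday is on day ≤ L−28 (so day 1–3 in a 31-day month, 1–2 in a 30-day month, day 1 in a leap February).
Checking each month of 2338: Jan starts Sat (31d) ✓; Feb starts Tue (28d); Mar starts Tue (31d); Apr starts Fri (30d); May starts Sun (31d) ✓; Jun starts Wed (30d); Jul starts Fri (31d); Aug starts Mon (31d) ✓; Sep starts Thu (30d); Oct starts Sat (31d) ✓; Nov starts Tue (30d); Dec starts Thu (31d).
Five-Monday months: January, May, August, October → 4.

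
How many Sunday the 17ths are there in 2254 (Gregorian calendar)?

Check the 17th of each month of 2254: Jan 17: Tue, Feb 17: Fri, Mar 17: Fri, Apr 17: Mon, May 17: Wed, Jun 17: Sat, Jul 17: Mon, Aug 17: Thu, Sep 17: Sun, Oct 17: Tue, Nov 17: Fri, Dec 17: Sun.
Sunday occurs in September, December — 2 months.

2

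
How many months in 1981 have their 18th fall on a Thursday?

1

Check the 18th of each month of 1981: Jan 18: Sun, Feb 18: Wed, Mar 18: Wed, Apr 18: Sat, May 18: Mon, Jun 18: Thu, Jul 18: Sat, Aug 18: Tue, Sep 18: Fri, Oct 18: Sun, Nov 18: Wed, Dec 18: Fri.
Thursday occurs in June — 1 month.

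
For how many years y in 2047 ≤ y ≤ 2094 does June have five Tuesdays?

June has 30 days; it has five Tuesdays when Tuesday falls among the first (month-length − 28) days — i.e. when June 1 is one of Tuesday/Monday.
June 1 by year: 2047:Sat 2048:Mon✓ 2049:Tue✓ 2050:Wed 2051:Thu 2052:Sat 2053:Sun 2054:Mon✓ 2055:Tue✓ 2056:Thu 2057:Fri 2058:Sat 2059:Sun 2060:Tue✓ 2061:Wed …(18 more)… 2080:Sat 2081:Sun 2082:Mon✓ 2083:Tue✓ 2084:Thu 2085:Fri 2086:Sat 2087:Sun 2088:Tue✓ 2089:Wed 2090:Thu 2091:Fri 2092:Sun 2093:Mon✓ 2094:Tue✓
Years with five Tuesdays: 2048, 2049, 2054, 2055, 2060, 2065, 2066, 2071, 2076, 2077, 2082, 2083, 2088, 2093, 2094 → 15.

15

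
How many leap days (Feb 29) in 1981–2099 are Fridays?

Leap years in 1981–2099: 29 of them.
Feb 29 weekday advances by 5 (mod 7) from one leap year to the next four years later (or differs when a century non-leap intervenes).
Leap-day weekdays: 1984:Wed 1988:Mon 1992:Sat 1996:Thu 2000:Tue 2004:Sun 2008:Fri✓ 2012:Wed 2016:Mon 2020:Sat 2024:Thu 2028:Tue 2032:Sun …(3 more)… 2048:Sat 2052:Thu 2056:Tue 2060:Sun 2064:Fri✓ 2068:Wed 2072:Mon 2076:Sat 2080:Thu 2084:Tue 2088:Sun 2092:Fri✓ 2096:Wed
Friday: 2008, 2036, 2064, 2092 → 4.

4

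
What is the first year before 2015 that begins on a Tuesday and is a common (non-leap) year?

2013

Jan 1 advances by 2 weekdays after a leap year and by 1 after a common year.
2015: Jan 1 is Thursday.
2014: Wednesday
2013: Tuesday
2013 begins on a Tuesday and is a common year.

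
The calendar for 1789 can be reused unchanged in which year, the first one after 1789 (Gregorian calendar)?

Two years share a calendar iff Jan 1 falls on the same weekday and both are leap or both are common. 1789: Jan 1 is Thursday, common year.
1790: Jan 1 Friday, common
1791: Jan 1 Saturday, common
1792: Jan 1 Sunday, leap
1793: Jan 1 Tuesday, common
1794: Jan 1 Wednesday, common
1795: Jan 1 Thursday, common
1795 matches on both conditions.

1795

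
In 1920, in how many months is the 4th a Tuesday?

1

Check the 4th of each month of 1920: Jan 4: Sun, Feb 4: Wed, Mar 4: Thu, Apr 4: Sun, May 4: Tue, Jun 4: Fri, Jul 4: Sun, Aug 4: Wed, Sep 4: Sat, Oct 4: Mon, Nov 4: Thu, Dec 4: Sat.
Tuesday occurs in May — 1 month.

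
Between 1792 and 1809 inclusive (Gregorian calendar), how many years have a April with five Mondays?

April has 30 days; it has five Mondays when Monday falls among the first (month-length − 28) days — i.e. when April 1 is one of Monday/Sunday.
April 1 by year: 1792:Sun✓ 1793:Mon✓ 1794:Tue 1795:Wed 1796:Fri 1797:Sat 1798:Sun✓ 1799:Mon✓ 1800:Tue 1801:Wed 1802:Thu 1803:Fri 1804:Sun✓ 1805:Mon✓ 1806:Tue 1807:Wed 1808:Fri 1809:Sat
Years with five Mondays: 1792, 1793, 1798, 1799, 1804, 1805 → 6.

6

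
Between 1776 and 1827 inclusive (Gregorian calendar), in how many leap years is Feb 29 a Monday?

Leap years in 1776–1827: 12 of them.
Feb 29 weekday advances by 5 (mod 7) from one leap year to the next four years later (or differs when a century non-leap intervenes).
Leap-day weekdays: 1776:Thu 1780:Tue 1784:Sun 1788:Fri 1792:Wed 1796:Mon✓ 1804:Wed 1808:Mon✓ 1812:Sat 1816:Thu 1820:Tue 1824:Sun
Monday: 1796, 1808 → 2.

2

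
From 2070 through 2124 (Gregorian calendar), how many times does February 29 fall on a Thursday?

Leap years in 2070–2124: 13 of them.
Feb 29 weekday advances by 5 (mod 7) from one leap year to the next four years later (or differs when a century non-leap intervenes).
Leap-day weekdays: 2072:Mon 2076:Sat 2080:Thu✓ 2084:Tue 2088:Sun 2092:Fri 2096:Wed 2104:Fri 2108:Wed 2112:Mon 2116:Sat 2120:Thu✓ 2124:Tue
Thursday: 2080, 2120 → 2.

2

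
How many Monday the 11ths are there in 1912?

Check the 11th of each month of 1912: Jan 11: Thu, Feb 11: Sun, Mar 11: Mon, Apr 11: Thu, May 11: Sat, Jun 11: Tue, Jul 11: Thu, Aug 11: Sun, Sep 11: Wed, Oct 11: Fri, Nov 11: Mon, Dec 11: Wed.
Monday occurs in March, November — 2 months.

2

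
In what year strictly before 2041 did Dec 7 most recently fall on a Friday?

2040

From one year to the next, a fixed date's weekday advances by 1, or by 2 when a Feb 29 lies between the two dates.
2041: December 7 is Saturday.
2040: Friday (−1)
Dec 7 falls on a Friday in 2040.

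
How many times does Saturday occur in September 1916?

5

September 1916 has 30 days and begins on Friday.
The first Saturday is September 2.
Saturdays fall on 2, 9, 16, 23, 30 — that's 5.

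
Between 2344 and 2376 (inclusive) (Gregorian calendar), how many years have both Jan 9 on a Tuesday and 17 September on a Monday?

Check each year's weekday for Jan 9 and 17 September:
  2344: Sun/Sun  2345: Tue/Mon ✓  2346: Wed/Tue  2347: Thu/Wed  2348: Fri/Fri  2349: Sun/Sat  2350: Mon/Sun  2351: Tue/Mon ✓  2352: Wed/Wed  2353: Fri/Thu  2354: Sat/Fri  2355: Sun/Sat  2356: Mon/Mon  2357: Wed/Tue  …(5 more)…  2363: Wed/Tue  2364: Thu/Thu  2365: Sat/Fri  2366: Sun/Sat  2367: Mon/Sun  2368: Tue/Tue  2369: Thu/Wed  2370: Fri/Thu  2371: Sat/Fri  2372: Sun/Sun  2373: Tue/Mon ✓  2374: Wed/Tue  2375: Thu/Wed  2376: Fri/Fri
Both conditions hold in: 2345, 2351, 2362, 2373 — 4.

4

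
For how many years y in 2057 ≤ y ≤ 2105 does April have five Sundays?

April has 30 days; it has five Sundays when Sunday falls among the first (month-length − 28) days — i.e. when April 1 is one of Sunday/Saturday.
April 1 by year: 2057:Sun✓ 2058:Mon 2059:Tue 2060:Thu 2061:Fri 2062:Sat✓ 2063:Sun✓ 2064:Tue 2065:Wed 2066:Thu 2067:Fri 2068:Sun✓ 2069:Mon 2070:Tue 2071:Wed …(19 more)… 2091:Sun✓ 2092:Tue 2093:Wed 2094:Thu 2095:Fri 2096:Sun✓ 2097:Mon 2098:Tue 2099:Wed 2100:Thu 2101:Fri 2102:Sat✓ 2103:Sun✓ 2104:Tue 2105:Wed
Years with five Sundays: 2057, 2062, 2063, 2068, 2073, 2074, 2079, 2084, 2085, 2090, 2091, 2096, 2102, 2103 → 14.

14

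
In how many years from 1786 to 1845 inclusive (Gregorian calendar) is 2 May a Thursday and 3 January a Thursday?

7

Check each year's weekday for 2 May and 3 January:
  1786: Tue/Tue  1787: Wed/Wed  1788: Fri/Thu  1789: Sat/Sat  1790: Sun/Sun  1791: Mon/Mon  1792: Wed/Tue  1793: Thu/Thu ✓  1794: Fri/Fri  1795: Sat/Sat  1796: Mon/Sun  1797: Tue/Tue  1798: Wed/Wed  1799: Thu/Thu ✓  …(32 more)…  1832: Wed/Tue  1833: Thu/Thu ✓  1834: Fri/Fri  1835: Sat/Sat  1836: Mon/Sun  1837: Tue/Tue  1838: Wed/Wed  1839: Thu/Thu ✓  1840: Sat/Fri  1841: Sun/Sun  1842: Mon/Mon  1843: Tue/Tue  1844: Thu/Wed  1845: Fri/Fri
Both conditions hold in: 1793, 1799, 1805, 1811, 1822, 1833, 1839 — 7.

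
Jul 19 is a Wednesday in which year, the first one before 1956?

From one year to the next, a fixed date's weekday advances by 1, or by 2 when a Feb 29 lies between the two dates.
1956: July 19 is Thursday.
1955: Tuesday (−2)
1954: Monday (−1)
1953: Sunday (−1)
1952: Saturday (−1)
1951: Thursday (−2)
1950: Wednesday (−1)
Jul 19 falls on a Wednesday in 1950.

1950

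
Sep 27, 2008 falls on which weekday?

Saturday

January 1, 2008 is a Tuesday.
September 27 is day 271 of the year, i.e. 270 days after Jan 1.
270 mod 7 = 4, so advance 4 weekdays from Tuesday: Saturday.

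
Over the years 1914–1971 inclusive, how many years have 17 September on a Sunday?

Track 17 September's weekday year by year (advancing +1, or +2 across a Feb 29):
  1914: Thu  1915: Fri (+1)  1916: Sun (+2) ✓  1917: Mon (+1)  1918: Tue (+1)
  1919: Wed (+1)  1920: Fri (+2)  1921: Sat (+1)  1922: Sun (+1) ✓  1923: Mon (+1)
  1924: Wed (+2)  1925: Thu (+1)  1926: Fri (+1)  1927: Sat (+1)  … (30 more years) …
  1958: Wed (+1)  1959: Thu (+1)  1960: Sat (+2)  1961: Sun (+1) ✓  1962: Mon (+1)
  1963: Tue (+1)  1964: Thu (+2)  1965: Fri (+1)  1966: Sat (+1)  1967: Sun (+1) ✓
  1968: Tue (+2)  1969: Wed (+1)  1970: Thu (+1)  1971: Fri (+1)
Sunday years: 1916, 1922, 1933, 1939, 1944, 1950, 1961, 1967 — 8 in total.

8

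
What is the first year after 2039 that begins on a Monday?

2046

Jan 1 advances by 2 weekdays after a leap year and by 1 after a common year.
2039: Jan 1 is Saturday.
2040: Sunday (leap)
2041: Tuesday
2042: Wednesday
2043: Thursday
2044: Friday (leap)
2045: Sunday
2046: Monday
2046 begins on a Monday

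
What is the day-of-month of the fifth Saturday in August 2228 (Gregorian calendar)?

30

August 1, 2228 is a Friday, so the first Saturday is the 2nd.
The fifth Saturday is 2 + 28 = 30.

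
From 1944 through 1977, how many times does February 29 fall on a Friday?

1

Leap years in 1944–1977: 9 of them.
Feb 29 weekday advances by 5 (mod 7) from one leap year to the next four years later (or differs when a century non-leap intervenes).
Leap-day weekdays: 1944:Tue 1948:Sun 1952:Fri✓ 1956:Wed 1960:Mon 1964:Sat 1968:Thu 1972:Tue 1976:Sun
Friday: 1952 → 1.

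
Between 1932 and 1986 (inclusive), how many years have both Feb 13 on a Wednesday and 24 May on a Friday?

6

Check each year's weekday for Feb 13 and 24 May:
  1932: Sat/Tue  1933: Mon/Wed  1934: Tue/Thu  1935: Wed/Fri ✓  1936: Thu/Sun  1937: Sat/Mon  1938: Sun/Tue  1939: Mon/Wed  1940: Tue/Fri  1941: Thu/Sat  1942: Fri/Sun  1943: Sat/Mon  1944: Sun/Wed  1945: Tue/Thu  …(27 more)…  1973: Tue/Thu  1974: Wed/Fri ✓  1975: Thu/Sat  1976: Fri/Mon  1977: Sun/Tue  1978: Mon/Wed  1979: Tue/Thu  1980: Wed/Sat  1981: Fri/Sun  1982: Sat/Mon  1983: Sun/Tue  1984: Mon/Thu  1985: Wed/Fri ✓  1986: Thu/Sat
Both conditions hold in: 1935, 1946, 1957, 1963, 1974, 1985 — 6.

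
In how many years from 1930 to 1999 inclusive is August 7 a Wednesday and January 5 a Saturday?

7

Check each year's weekday for August 7 and January 5:
  1930: Thu/Sun  1931: Fri/Mon  1932: Sun/Tue  1933: Mon/Thu  1934: Tue/Fri  1935: Wed/Sat ✓  1936: Fri/Sun  1937: Sat/Tue  1938: Sun/Wed  1939: Mon/Thu  1940: Wed/Fri  1941: Thu/Sun  1942: Fri/Mon  1943: Sat/Tue  …(42 more)…  1986: Thu/Sun  1987: Fri/Mon  1988: Sun/Tue  1989: Mon/Thu  1990: Tue/Fri  1991: Wed/Sat ✓  1992: Fri/Sun  1993: Sat/Tue  1994: Sun/Wed  1995: Mon/Thu  1996: Wed/Fri  1997: Thu/Sun  1998: Fri/Mon  1999: Sat/Tue
Both conditions hold in: 1935, 1946, 1957, 1963, 1974, 1985, 1991 — 7.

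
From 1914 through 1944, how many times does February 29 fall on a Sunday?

Leap years in 1914–1944: 8 of them.
Feb 29 weekday advances by 5 (mod 7) from one leap year to the next four years later (or differs when a century non-leap intervenes).
Leap-day weekdays: 1916:Tue 1920:Sun✓ 1924:Fri 1928:Wed 1932:Mon 1936:Sat 1940:Thu 1944:Tue
Sunday: 1920 → 1.

1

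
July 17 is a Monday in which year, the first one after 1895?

From one year to the next, a fixed date's weekday advances by 1, or by 2 when a Feb 29 lies between the two dates.
1895: July 17 is Wednesday.
1896: Friday (+2)
1897: Saturday (+1)
1898: Sunday (+1)
1899: Monday (+1)
July 17 falls on a Monday in 1899.

1899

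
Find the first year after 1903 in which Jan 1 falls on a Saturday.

Jan 1 advances by 2 weekdays after a leap year and by 1 after a common year.
1903: Jan 1 is Thursday.
1904: Friday (leap)
1905: Sunday
1906: Monday
1907: Tuesday
1908: Wednesday (leap)
1909: Friday
1910: Saturday
1910 begins on a Saturday

1910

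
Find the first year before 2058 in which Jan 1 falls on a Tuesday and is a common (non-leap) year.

Jan 1 advances by 2 weekdays after a leap year and by 1 after a common year.
2058: Jan 1 is Tuesday.
2057: Monday
2056: Saturday (leap)
2055: Friday
2054: Thursday
2053: Wednesday
2052: Monday (leap)
2051: Sunday
2050: Saturday
2049: Friday
2048: Wednesday (leap)
2047: Tuesday
2047 begins on a Tuesday and is a common year.

2047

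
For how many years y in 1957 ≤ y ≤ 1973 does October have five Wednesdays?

October has 31 days; it has five Wednesdays when Wednesday falls among the first (month-length − 28) days — i.e. when October 1 is one of Wednesday/Tuesday/Monday.
October 1 by year: 1957:Tue✓ 1958:Wed✓ 1959:Thu 1960:Sat 1961:Sun 1962:Mon✓ 1963:Tue✓ 1964:Thu 1965:Fri 1966:Sat 1967:Sun 1968:Tue✓ 1969:Wed✓ 1970:Thu 1971:Fri 1972:Sun 1973:Mon✓
Years with five Wednesdays: 1957, 1958, 1962, 1963, 1968, 1969, 1973 → 7.

7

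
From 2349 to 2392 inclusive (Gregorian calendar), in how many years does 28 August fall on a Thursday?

Track 28 August's weekday year by year (advancing +1, or +2 across a Feb 29):
  2349: Sun  2350: Mon (+1)  2351: Tue (+1)  2352: Thu (+2) ✓  2353: Fri (+1)
  2354: Sat (+1)  2355: Sun (+1)  2356: Tue (+2)  2357: Wed (+1)  2358: Thu (+1) ✓
  2359: Fri (+1)  2360: Sun (+2)  2361: Mon (+1)  2362: Tue (+1)  … (16 more years) …
  2379: Tue (+1)  2380: Thu (+2) ✓  2381: Fri (+1)  2382: Sat (+1)  2383: Sun (+1)
  2384: Tue (+2)  2385: Wed (+1)  2386: Thu (+1) ✓  2387: Fri (+1)  2388: Sun (+2)
  2389: Mon (+1)  2390: Tue (+1)  2391: Wed (+1)  2392: Fri (+2)
Thursday years: 2352, 2358, 2369, 2375, 2380, 2386 — 6 in total.

6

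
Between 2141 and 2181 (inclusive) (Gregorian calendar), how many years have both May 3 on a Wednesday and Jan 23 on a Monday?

5

Check each year's weekday for May 3 and Jan 23:
  2141: Wed/Mon ✓  2142: Thu/Tue  2143: Fri/Wed  2144: Sun/Thu  2145: Mon/Sat  2146: Tue/Sun  2147: Wed/Mon ✓  2148: Fri/Tue  2149: Sat/Thu  2150: Sun/Fri  2151: Mon/Sat  2152: Wed/Sun  2153: Thu/Tue  2154: Fri/Wed  …(13 more)…  2168: Tue/Sat  2169: Wed/Mon ✓  2170: Thu/Tue  2171: Fri/Wed  2172: Sun/Thu  2173: Mon/Sat  2174: Tue/Sun  2175: Wed/Mon ✓  2176: Fri/Tue  2177: Sat/Thu  2178: Sun/Fri  2179: Mon/Sat  2180: Wed/Sun  2181: Thu/Tue
Both conditions hold in: 2141, 2147, 2158, 2169, 2175 — 5.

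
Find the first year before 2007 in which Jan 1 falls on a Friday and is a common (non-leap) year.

1999

Jan 1 advances by 2 weekdays after a leap year and by 1 after a common year.
2007: Jan 1 is Monday.
2006: Sunday
2005: Saturday
2004: Thursday (leap)
2003: Wednesday
2002: Tuesday
2001: Monday
2000: Saturday (leap)
1999: Friday
1999 begins on a Friday and is a common year.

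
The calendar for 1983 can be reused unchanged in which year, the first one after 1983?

1994

Two years share a calendar iff Jan 1 falls on the same weekday and both are leap or both are common. 1983: Jan 1 is Saturday, common year.
1984: Jan 1 Sunday, leap
1985: Jan 1 Tuesday, common
1986: Jan 1 Wednesday, common
1987: Jan 1 Thursday, common
1988: Jan 1 Friday, leap
1989: Jan 1 Sunday, common
1990: Jan 1 Monday, common
1991: Jan 1 Tuesday, common
1992: Jan 1 Wednesday, leap
1993: Jan 1 Friday, common
1994: Jan 1 Saturday, common
1994 matches on both conditions.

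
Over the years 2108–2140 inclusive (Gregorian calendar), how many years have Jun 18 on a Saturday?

5

Track Jun 18's weekday year by year (advancing +1, or +2 across a Feb 29):
  2108: Mon  2109: Tue (+1)  2110: Wed (+1)  2111: Thu (+1)  2112: Sat (+2) ✓
  2113: Sun (+1)  2114: Mon (+1)  2115: Tue (+1)  2116: Thu (+2)  2117: Fri (+1)
  2118: Sat (+1) ✓  2119: Sun (+1)  2120: Tue (+2)  2121: Wed (+1)  … (5 more years) …
  2127: Wed (+1)  2128: Fri (+2)  2129: Sat (+1) ✓  2130: Sun (+1)  2131: Mon (+1)
  2132: Wed (+2)  2133: Thu (+1)  2134: Fri (+1)  2135: Sat (+1) ✓  2136: Mon (+2)
  2137: Tue (+1)  2138: Wed (+1)  2139: Thu (+1)  2140: Sat (+2) ✓
Saturday years: 2112, 2118, 2129, 2135, 2140 — 5 in total.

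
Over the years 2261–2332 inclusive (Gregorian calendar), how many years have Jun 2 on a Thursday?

Track Jun 2's weekday year by year (advancing +1, or +2 across a Feb 29):
  2261: Sun  2262: Mon (+1)  2263: Tue (+1)  2264: Thu (+2) ✓  2265: Fri (+1)
  2266: Sat (+1)  2267: Sun (+1)  2268: Tue (+2)  2269: Wed (+1)  2270: Thu (+1) ✓
  2271: Fri (+1)  2272: Sun (+2)  2273: Mon (+1)  2274: Tue (+1)  … (44 more years) …
  2319: Mon (+1)  2320: Wed (+2)  2321: Thu (+1) ✓  2322: Fri (+1)  2323: Sat (+1)
  2324: Mon (+2)  2325: Tue (+1)  2326: Wed (+1)  2327: Thu (+1) ✓  2328: Sat (+2)
  2329: Sun (+1)  2330: Mon (+1)  2331: Tue (+1)  2332: Thu (+2) ✓
Thursday years: 2264, 2270, 2281, 2287, 2292, 2298, 2304, 2310, 2321, 2327, 2332 — 11 in total.

11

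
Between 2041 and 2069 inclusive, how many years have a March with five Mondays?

March has 31 days; it has five Mondays when Monday falls among the first (month-length − 28) days — i.e. when March 1 is one of Monday/Sunday/Saturday.
March 1 by year: 2041:Fri 2042:Sat✓ 2043:Sun✓ 2044:Tue 2045:Wed 2046:Thu 2047:Fri 2048:Sun✓ 2049:Mon✓ 2050:Tue 2051:Wed 2052:Fri 2053:Sat✓ 2054:Sun✓ 2055:Mon✓ 2056:Wed 2057:Thu 2058:Fri 2059:Sat✓ 2060:Mon✓ 2061:Tue 2062:Wed 2063:Thu 2064:Sat✓ 2065:Sun✓ 2066:Mon✓ 2067:Tue 2068:Thu 2069:Fri
Years with five Mondays: 2042, 2043, 2048, 2049, 2053, 2054, 2055, 2059, 2060, 2064, 2065, 2066 → 12.

12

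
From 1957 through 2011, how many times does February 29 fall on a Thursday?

Leap years in 1957–2011: 13 of them.
Feb 29 weekday advances by 5 (mod 7) from one leap year to the next four years later (or differs when a century non-leap intervenes).
Leap-day weekdays: 1960:Mon 1964:Sat 1968:Thu✓ 1972:Tue 1976:Sun 1980:Fri 1984:Wed 1988:Mon 1992:Sat 1996:Thu✓ 2000:Tue 2004:Sun 2008:Fri
Thursday: 1968, 1996 → 2.

2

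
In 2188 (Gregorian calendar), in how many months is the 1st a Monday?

2

Check the 1st of each month of 2188: Jan 1: Tue, Feb 1: Fri, Mar 1: Sat, Apr 1: Tue, May 1: Thu, Jun 1: Sun, Jul 1: Tue, Aug 1: Fri, Sep 1: Mon, Oct 1: Wed, Nov 1: Sat, Dec 1: Mon.
Monday occurs in September, December — 2 months.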